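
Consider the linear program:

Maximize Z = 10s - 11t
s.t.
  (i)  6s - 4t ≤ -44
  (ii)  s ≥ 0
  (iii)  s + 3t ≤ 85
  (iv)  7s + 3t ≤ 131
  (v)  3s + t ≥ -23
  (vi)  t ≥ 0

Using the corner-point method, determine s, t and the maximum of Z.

s = 0, t = 11, maximum Z = -121

Feasible corners and Z = 10s - 11t:
  (0, 11) → Z = -121
  (196/23, 547/23) → Z = -4057/23
  (0, 85/3) → Z = -935/3
  (23/3, 232/9) → Z = -1862/9

At the optimal vertex, 6s - 4t = -44 and s = 0.
Solving simultaneously gives s = 0, t = 11.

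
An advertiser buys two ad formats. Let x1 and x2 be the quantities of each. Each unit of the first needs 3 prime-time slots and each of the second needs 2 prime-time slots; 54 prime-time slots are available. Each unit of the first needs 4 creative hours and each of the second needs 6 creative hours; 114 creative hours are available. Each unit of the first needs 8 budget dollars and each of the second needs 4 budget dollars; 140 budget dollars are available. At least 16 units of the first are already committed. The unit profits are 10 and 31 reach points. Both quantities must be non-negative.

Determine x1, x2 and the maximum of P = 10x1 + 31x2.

Extreme points and P = 10x1 + 31x2:
  (35/2, 0) → P = 175
  (16, 0) → P = 160
  (16, 3) → P = 253

The binding constraints are 3x1 + 2x2 = 54 and 8x1 + 4x2 = 140.
Solving simultaneously gives x1 = 16, x2 = 3.

x1 = 16, x2 = 3, maximum P = 253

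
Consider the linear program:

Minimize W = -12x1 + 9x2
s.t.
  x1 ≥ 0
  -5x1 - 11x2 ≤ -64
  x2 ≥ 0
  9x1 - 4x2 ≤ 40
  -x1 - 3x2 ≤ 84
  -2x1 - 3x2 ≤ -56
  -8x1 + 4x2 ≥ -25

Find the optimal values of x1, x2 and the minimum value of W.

Feasible corners and W = -12x1 + 9x2:
  (0, 56/3) → W = 168
  (15, 95/4) → W = 135/4
  (299/32, 199/16) → W = -3/16
The feasible region is unbounded (it extends along (0, 1), (4, 9)), but W strictly increases along every unbounded feasible direction, so there is no improving ray and the minimum is attained at a vertex.

At the optimal vertex, -2x1 - 3x2 = -56 and -8x1 + 4x2 = -25.
Solving simultaneously gives x1 = 299/32, x2 = 199/16.

x1 = 299/32, x2 = 199/16, minimum W = -3/16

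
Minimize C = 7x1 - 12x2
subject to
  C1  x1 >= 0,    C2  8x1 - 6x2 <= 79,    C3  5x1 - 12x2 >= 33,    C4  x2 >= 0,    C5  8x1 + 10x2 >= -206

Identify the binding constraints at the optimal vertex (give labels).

Corner points and C = 7x1 - 12x2:
  (125/11, 131/66) → C = 613/11
  (79/8, 0) → C = 553/8
  (33/5, 0) → C = 231/5

The minimum is at (33/5, 0). Substituting into each constraint, equality holds for C3 and C4; the remaining constraints have slack.

C3 and C4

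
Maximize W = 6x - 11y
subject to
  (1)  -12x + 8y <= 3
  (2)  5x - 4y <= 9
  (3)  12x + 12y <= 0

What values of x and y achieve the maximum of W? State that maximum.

x = -21/2, y = -123/8, maximum W = 849/8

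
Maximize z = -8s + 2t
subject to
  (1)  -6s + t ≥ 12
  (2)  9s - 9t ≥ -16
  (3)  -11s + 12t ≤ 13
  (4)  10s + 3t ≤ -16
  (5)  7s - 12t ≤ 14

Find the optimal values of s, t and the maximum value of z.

At the optimal vertex, -11s + 12t = 13 and 7s - 12t = 14.
Solving simultaneously gives s = -27/4, t = -245/48.

s = -27/4, t = -245/48, maximum z = 1051/24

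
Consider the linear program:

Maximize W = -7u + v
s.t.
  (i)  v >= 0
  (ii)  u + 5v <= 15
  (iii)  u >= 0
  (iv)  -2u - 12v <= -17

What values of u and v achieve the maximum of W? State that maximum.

u = 0, v = 3, maximum W = 3

Extreme points and W = -7u + v:
  (15, 0) → W = -105
  (17/2, 0) → W = -119/2
  (0, 3) → W = 3
  (0, 17/12) → W = 17/12

At the optimal vertex, u + 5v = 15 and u = 0.
Solving simultaneously gives u = 0, v = 3.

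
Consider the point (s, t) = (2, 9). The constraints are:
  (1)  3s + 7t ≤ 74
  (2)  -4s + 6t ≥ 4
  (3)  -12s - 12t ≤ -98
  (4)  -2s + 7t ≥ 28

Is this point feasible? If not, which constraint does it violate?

feasible

(1): 69 ≤ 74 ✓
(2): 46 ≥ 4 ✓
(3): -132 ≤ -98 ✓
(4): 59 ≥ 28 ✓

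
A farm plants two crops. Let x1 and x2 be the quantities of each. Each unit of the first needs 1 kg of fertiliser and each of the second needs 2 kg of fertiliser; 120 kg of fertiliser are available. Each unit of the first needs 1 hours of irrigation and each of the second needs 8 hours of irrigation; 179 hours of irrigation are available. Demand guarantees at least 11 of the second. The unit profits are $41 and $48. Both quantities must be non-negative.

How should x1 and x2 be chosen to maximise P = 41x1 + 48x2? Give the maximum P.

x1 = 91, x2 = 11, maximum P = 4259

Extreme points and P = 41x1 + 48x2:
  (0, 179/8) → P = 1074
  (0, 11) → P = 528
  (91, 11) → P = 4259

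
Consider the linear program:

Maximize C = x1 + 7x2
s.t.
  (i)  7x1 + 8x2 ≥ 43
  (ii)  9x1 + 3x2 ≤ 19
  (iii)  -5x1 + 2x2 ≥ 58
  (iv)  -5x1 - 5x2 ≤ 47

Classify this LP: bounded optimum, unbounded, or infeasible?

unbounded

From the feasible point (-7, 23/2), moving in the direction (-3, 9) keeps every constraint satisfied while C increases without bound.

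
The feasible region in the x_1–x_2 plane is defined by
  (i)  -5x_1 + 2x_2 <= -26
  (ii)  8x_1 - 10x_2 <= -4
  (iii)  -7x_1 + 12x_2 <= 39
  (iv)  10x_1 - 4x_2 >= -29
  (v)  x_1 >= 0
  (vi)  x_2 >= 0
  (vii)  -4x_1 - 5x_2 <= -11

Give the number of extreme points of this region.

3

Pairwise boundary intersections that survive every other constraint:
  (134/17, 114/17)
  (195/23, 377/46)
  (171/13, 142/13)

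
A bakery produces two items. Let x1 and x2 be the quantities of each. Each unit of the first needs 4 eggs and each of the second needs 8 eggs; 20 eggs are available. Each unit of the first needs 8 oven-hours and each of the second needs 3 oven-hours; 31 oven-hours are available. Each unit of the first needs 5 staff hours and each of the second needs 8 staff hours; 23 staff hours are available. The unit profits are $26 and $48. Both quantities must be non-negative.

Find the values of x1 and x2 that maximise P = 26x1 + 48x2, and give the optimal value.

x1 = 3, x2 = 1, maximum P = 126

Vertices and P = 26x1 + 48x2:
  (0, 0) → P = 0
  (0, 5/2) → P = 120
  (31/8, 0) → P = 403/4
  (3, 1) → P = 126
  (179/49, 29/49) → P = 6046/49

At the optimal vertex, 4x1 + 8x2 = 20 and 5x1 + 8x2 = 23.
Solving simultaneously gives x1 = 3, x2 = 1.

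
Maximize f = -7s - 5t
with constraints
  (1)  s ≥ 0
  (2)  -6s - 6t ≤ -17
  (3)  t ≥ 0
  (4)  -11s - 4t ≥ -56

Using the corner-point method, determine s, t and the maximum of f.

Feasible corners and f = -7s - 5t:
  (0, 17/6) → f = -85/6
  (0, 14) → f = -70
  (17/6, 0) → f = -119/6
  (56/11, 0) → f = -392/11

The binding constraints are s = 0 and -6s - 6t = -17.
Solving simultaneously gives s = 0, t = 17/6.

s = 0, t = 17/6, maximum f = -85/6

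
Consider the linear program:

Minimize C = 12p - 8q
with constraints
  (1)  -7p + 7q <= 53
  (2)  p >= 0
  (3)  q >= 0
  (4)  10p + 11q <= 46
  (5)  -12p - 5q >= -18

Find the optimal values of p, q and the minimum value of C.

p = 0, q = 18/5, minimum C = -144/5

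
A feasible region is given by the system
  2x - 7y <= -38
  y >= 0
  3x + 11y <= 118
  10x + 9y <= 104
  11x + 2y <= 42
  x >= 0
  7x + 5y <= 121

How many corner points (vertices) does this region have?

5

The feasible vertices (each the meet of two boundaries and inside every other half-plane) are:
  (218/81, 502/81)
  (0, 38/7)
  (82/83, 868/83)
  (0, 118/11)
  (170/79, 724/79)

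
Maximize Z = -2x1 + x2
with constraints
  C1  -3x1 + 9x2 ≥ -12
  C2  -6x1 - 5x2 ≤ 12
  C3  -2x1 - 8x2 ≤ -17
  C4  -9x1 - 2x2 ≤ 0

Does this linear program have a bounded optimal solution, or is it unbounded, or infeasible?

unbounded

From the feasible point (83/14, 9/14), moving in the direction (-2, 9) keeps every constraint satisfied while Z increases without bound.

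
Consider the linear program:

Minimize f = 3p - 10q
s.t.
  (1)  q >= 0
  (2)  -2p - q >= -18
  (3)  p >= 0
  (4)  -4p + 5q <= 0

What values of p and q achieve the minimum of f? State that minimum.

p = 45/7, q = 36/7, minimum f = -225/7

Extreme points and f = 3p - 10q:
  (9, 0) → f = 27
  (0, 0) → f = 0
  (45/7, 36/7) → f = -225/7

At the optimal vertex, -2p - q = -18 and -4p + 5q = 0.
Solving simultaneously gives p = 45/7, q = 36/7.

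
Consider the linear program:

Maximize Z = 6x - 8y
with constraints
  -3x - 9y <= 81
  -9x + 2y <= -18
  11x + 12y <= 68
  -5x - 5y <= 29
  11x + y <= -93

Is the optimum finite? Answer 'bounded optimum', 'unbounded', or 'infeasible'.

infeasible

The boundaries -3x - 9y = 81 and 11x + 12y = 68 meet at (176/7, -365/21), but that point violates 11x + y ≤ -93. Every candidate vertex is excluded by some other constraint, so the feasible region is empty.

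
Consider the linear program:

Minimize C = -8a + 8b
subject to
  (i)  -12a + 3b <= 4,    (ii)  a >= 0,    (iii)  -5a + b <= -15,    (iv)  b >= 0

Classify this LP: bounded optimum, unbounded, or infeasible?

From the feasible point (49/3, 200/3), moving in the direction (1, 0) keeps every constraint satisfied while C decreases without bound.

unbounded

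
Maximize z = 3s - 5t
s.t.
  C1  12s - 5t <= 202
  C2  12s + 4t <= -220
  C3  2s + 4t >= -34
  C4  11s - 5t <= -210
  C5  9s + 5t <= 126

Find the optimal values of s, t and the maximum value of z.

Vertices and z = 3s - 5t:
  (-485/26, 25/26) → z = -790/13
  (-401/6, 291/2) → z = -928
  (-505/27, 23/27) → z = -1630/27
The feasible region is unbounded (it extends along (-5, 9), (-2, 1)), but z strictly decreases along every unbounded feasible direction, so there is no improving ray and the maximum is attained at a vertex.

s = -505/27, t = 23/27, maximum z = -1630/27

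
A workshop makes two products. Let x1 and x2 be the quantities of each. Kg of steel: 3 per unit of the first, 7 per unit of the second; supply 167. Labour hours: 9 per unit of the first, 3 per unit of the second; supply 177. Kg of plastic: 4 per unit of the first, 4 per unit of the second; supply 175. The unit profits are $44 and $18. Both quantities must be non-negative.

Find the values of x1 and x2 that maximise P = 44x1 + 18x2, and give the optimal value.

Vertices and P = 44x1 + 18x2:
  (0, 0) → P = 0
  (0, 167/7) → P = 3006/7
  (59/3, 0) → P = 2596/3
  (41/3, 18) → P = 2776/3

The optimum lies where 3x1 + 7x2 = 167 and 9x1 + 3x2 = 177.
Solving simultaneously gives x1 = 41/3, x2 = 18.

x1 = 41/3, x2 = 18, maximum P = 2776/3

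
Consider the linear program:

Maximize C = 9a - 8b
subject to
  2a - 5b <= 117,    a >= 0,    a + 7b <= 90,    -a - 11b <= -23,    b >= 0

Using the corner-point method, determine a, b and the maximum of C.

Corner points and C = 9a - 8b:
  (1269/19, 63/19) → C = 10917/19
  (117/2, 0) → C = 1053/2
  (0, 90/7) → C = -720/7
  (0, 23/11) → C = -184/11
  (23, 0) → C = 207

a = 1269/19, b = 63/19, maximum C = 10917/19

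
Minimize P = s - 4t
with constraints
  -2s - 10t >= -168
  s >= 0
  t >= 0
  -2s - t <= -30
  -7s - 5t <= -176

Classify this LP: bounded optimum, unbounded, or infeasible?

Extreme points and P = s - 4t:
  (84, 0) → P = 84
  (46/3, 206/15) → P = -198/5
  (176/7, 0) → P = 176/7
The feasible region has finitely many vertices and no improving ray; the minimum is -198/5 at (46/3, 206/15).

bounded optimum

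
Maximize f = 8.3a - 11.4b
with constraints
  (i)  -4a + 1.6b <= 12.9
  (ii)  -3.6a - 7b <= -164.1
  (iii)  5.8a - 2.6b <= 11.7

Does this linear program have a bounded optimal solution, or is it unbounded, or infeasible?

bounded optimum

Vertices and f = 8.3a - 11.4b:
  (8613/1688, 17571/844) → f = -3291309/16880
  (12714/1249, 45483/2498) → f = -1537269/12490
The feasible region has finitely many vertices and no improving ray; the maximum is -1537269/12490 at (12714/1249, 45483/2498).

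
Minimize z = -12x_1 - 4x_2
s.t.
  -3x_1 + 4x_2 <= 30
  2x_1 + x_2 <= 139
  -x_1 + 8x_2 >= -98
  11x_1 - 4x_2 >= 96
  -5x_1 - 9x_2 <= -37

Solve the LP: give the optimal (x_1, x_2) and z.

At the optimal vertex, 2x_1 + x_2 = 139 and -x_1 + 8x_2 = -98.
Solving simultaneously gives x_1 = 1210/17, x_2 = -57/17.

x_1 = 1210/17, x_2 = -57/17, minimum z = -14292/17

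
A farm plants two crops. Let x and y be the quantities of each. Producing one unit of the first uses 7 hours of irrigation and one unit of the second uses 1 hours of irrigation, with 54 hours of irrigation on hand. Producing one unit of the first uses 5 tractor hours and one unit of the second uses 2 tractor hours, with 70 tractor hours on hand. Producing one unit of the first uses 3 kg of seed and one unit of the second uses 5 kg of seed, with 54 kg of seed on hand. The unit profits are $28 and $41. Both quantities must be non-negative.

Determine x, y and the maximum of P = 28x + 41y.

x = 27/4, y = 27/4, maximum P = 1863/4

Corner points and P = 28x + 41y:
  (0, 0) → P = 0
  (0, 54/5) → P = 2214/5
  (54/7, 0) → P = 216
  (27/4, 27/4) → P = 1863/4

At the optimal vertex, 7x + y = 54 and 3x + 5y = 54.
Solving simultaneously gives x = 27/4, y = 27/4.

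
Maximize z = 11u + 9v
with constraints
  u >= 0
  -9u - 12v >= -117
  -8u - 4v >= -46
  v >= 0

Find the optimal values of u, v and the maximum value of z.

Corner points and z = 11u + 9v:
  (0, 39/4) → z = 351/4
  (0, 0) → z = 0
  (7/5, 87/10) → z = 937/10
  (23/4, 0) → z = 253/4

The binding constraints are -9u - 12v = -117 and -8u - 4v = -46.
Solving simultaneously gives u = 7/5, v = 87/10.

u = 7/5, v = 87/10, maximum z = 937/10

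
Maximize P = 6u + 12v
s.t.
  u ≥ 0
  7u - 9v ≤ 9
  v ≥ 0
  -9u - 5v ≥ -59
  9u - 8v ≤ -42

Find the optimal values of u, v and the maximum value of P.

Feasible corners and P = 6u + 12v:
  (0, 59/5) → P = 708/5
  (0, 21/4) → P = 63
  (262/117, 101/13) → P = 320/3

The binding constraints are u = 0 and -9u - 5v = -59.
Solving simultaneously gives u = 0, v = 59/5.

u = 0, v = 59/5, maximum P = 708/5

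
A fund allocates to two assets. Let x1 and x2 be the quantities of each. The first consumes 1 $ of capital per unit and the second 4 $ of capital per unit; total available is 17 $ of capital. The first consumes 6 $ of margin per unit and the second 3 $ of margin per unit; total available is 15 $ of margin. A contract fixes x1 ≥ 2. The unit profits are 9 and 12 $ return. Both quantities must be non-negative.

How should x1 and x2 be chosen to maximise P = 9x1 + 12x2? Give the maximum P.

x1 = 2, x2 = 1, maximum P = 30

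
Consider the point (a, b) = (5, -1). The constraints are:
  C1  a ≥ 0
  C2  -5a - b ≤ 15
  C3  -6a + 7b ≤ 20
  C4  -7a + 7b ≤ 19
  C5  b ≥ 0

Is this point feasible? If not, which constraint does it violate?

Constraint C5: b = -1, which is not ≥ 0. All other constraints are satisfied.

not feasible — violates C5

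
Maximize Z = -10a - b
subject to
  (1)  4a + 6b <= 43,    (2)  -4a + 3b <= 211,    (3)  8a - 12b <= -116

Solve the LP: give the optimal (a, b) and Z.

Feasible corners and Z = -10a - b:
  (-379/12, 254/9) → Z = 5177/18
  (-15/8, 101/12) → Z = 31/3
  (-91, -51) → Z = 961

At the optimal vertex, -4a + 3b = 211 and 8a - 12b = -116.
Solving simultaneously gives a = -91, b = -51.

a = -91, b = -51, maximum Z = 961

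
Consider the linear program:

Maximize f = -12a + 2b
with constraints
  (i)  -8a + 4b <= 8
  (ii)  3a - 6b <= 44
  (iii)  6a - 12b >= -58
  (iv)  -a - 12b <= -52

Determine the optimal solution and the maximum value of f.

a = 28/25, b = 106/25, maximum f = -124/25

Vertices and f = -12a + 2b:
  (17/9, 52/9) → f = -100/9
  (28/25, 106/25) → f = -124/25
  (20, 8/3) → f = -704/3
The feasible region is unbounded (it extends along (2, 1)), but f strictly decreases along every unbounded feasible direction, so there is no improving ray and the maximum is attained at a vertex.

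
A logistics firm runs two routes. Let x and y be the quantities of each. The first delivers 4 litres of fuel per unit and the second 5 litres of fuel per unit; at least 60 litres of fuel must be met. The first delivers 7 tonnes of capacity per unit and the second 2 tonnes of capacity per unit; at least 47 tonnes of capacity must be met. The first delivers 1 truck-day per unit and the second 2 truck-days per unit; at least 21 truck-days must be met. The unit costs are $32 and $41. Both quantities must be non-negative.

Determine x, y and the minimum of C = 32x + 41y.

x = 5, y = 8, minimum C = 488

The feasible region is unbounded (it extends along (0, 1), (1, 0)), but C strictly increases along every unbounded feasible direction, so there is no improving ray and the minimum is attained at a vertex.

The optimum lies where 4x + 5y = 60 and x + 2y = 21.
Solving simultaneously gives x = 5, y = 8.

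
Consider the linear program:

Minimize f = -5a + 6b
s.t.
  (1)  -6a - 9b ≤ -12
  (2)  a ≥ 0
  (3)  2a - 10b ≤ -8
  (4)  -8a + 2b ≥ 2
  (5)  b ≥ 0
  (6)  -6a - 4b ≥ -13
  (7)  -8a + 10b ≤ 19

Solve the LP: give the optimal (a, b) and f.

Vertices and f = -5a + 6b:
  (0, 4/3) → f = 8
  (1/14, 9/7) → f = 103/14
  (0, 19/10) → f = 57/5
  (9/32, 17/8) → f = 363/32

The binding constraints are -6a - 9b = -12 and -8a + 2b = 2.
Solving simultaneously gives a = 1/14, b = 9/7.

a = 1/14, b = 9/7, minimum f = 103/14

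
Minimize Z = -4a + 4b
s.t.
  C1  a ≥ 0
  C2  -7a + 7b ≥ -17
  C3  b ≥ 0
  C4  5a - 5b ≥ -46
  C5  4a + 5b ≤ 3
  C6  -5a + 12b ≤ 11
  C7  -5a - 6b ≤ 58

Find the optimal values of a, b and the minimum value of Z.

Vertices and Z = -4a + 4b:
  (0, 0) → Z = 0
  (0, 3/5) → Z = 12/5
  (3/4, 0) → Z = -3

a = 3/4, b = 0, minimum Z = -3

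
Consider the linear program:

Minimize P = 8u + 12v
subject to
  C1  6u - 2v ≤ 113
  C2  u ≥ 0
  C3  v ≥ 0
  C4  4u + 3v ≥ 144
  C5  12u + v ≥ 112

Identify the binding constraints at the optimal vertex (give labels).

C1 and C4

Extreme points and P = 8u + 12v:
  (627/26, 206/13) → P = 4980/13
  (0, 112) → P = 1344
  (6, 40) → P = 528
The feasible region is unbounded (it extends along (0, 1), (1, 3)), but P strictly increases along every unbounded feasible direction, so there is no improving ray and the minimum is attained at a vertex.

The minimum is at (627/26, 206/13). Substituting into each constraint, equality holds for C1 and C4; the remaining constraints have slack.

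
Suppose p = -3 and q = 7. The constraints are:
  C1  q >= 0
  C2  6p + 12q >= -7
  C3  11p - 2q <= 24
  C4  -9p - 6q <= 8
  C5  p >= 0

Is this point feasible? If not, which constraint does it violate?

Constraint C5: p = -3, which is not ≥ 0. All other constraints are satisfied.

not feasible — violates C5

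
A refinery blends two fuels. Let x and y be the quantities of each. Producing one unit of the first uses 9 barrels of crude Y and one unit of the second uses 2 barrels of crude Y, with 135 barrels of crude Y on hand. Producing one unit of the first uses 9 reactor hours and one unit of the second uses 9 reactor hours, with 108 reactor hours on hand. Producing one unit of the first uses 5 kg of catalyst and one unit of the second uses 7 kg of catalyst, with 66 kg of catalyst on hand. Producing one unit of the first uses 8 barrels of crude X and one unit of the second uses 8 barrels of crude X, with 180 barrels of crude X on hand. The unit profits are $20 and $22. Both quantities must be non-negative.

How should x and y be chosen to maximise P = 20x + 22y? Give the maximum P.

x = 9, y = 3, maximum P = 246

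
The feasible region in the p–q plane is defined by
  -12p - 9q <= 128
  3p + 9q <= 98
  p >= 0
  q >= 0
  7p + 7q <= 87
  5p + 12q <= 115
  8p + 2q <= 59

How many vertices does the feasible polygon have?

Pairwise boundary intersections that survive every other constraint:
  (0, 0)
  (0, 115/12)
  (59/8, 0)
  (239/49, 370/49)
  (239/42, 283/42)

5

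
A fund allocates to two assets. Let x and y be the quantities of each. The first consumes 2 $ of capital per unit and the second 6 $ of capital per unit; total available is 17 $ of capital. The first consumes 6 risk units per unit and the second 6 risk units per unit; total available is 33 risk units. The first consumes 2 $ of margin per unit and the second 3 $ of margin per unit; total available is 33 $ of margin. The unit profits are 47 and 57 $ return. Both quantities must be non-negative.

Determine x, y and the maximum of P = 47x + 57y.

x = 4, y = 3/2, maximum P = 547/2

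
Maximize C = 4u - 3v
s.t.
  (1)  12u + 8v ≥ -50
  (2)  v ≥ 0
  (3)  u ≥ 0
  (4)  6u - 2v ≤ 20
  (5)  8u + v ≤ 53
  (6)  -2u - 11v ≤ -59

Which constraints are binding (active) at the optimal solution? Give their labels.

Feasible corners and C = 4u - 3v:
  (0, 53) → C = -159
  (0, 59/11) → C = -177/11
  (63/11, 79/11) → C = 15/11
  (169/35, 157/35) → C = 41/7

The maximum is at (169/35, 157/35). Substituting into each constraint, equality holds for (4) and (6); the remaining constraints have slack.

(4) and (6)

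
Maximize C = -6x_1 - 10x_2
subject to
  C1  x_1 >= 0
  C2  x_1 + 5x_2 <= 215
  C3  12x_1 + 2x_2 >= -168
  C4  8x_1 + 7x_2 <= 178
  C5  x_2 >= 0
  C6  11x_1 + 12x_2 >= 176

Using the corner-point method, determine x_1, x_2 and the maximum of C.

x_1 = 16, x_2 = 0, maximum C = -96

Feasible corners and C = -6x_1 - 10x_2:
  (0, 178/7) → C = -1780/7
  (0, 44/3) → C = -440/3
  (89/4, 0) → C = -267/2
  (16, 0) → C = -96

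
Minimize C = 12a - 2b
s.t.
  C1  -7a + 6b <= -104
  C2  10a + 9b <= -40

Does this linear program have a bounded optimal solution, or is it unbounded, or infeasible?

From the feasible point (232/41, -440/41), moving in the direction (-6, -7) keeps every constraint satisfied while C decreases without bound.

unbounded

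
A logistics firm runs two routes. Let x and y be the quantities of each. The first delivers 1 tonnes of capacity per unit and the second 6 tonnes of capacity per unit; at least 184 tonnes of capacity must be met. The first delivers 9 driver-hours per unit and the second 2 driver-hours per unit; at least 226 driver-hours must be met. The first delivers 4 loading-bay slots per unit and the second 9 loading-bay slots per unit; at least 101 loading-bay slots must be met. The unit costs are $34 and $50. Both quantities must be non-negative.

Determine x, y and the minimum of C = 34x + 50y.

Corner points and C = 34x + 50y:
  (0, 113) → C = 5650
  (184, 0) → C = 6256
  (19, 55/2) → C = 2021
The feasible region is unbounded (it extends along (0, 1), (1, 0)), but C strictly increases along every unbounded feasible direction, so there is no improving ray and the minimum is attained at a vertex.

x = 19, y = 55/2, minimum C = 2021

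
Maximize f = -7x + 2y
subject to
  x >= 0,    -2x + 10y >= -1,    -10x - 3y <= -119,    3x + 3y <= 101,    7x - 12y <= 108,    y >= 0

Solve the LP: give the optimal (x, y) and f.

Corner points and f = -7x + 2y:
  (1193/106, 114/53) → f = -7895/106
  (534/23, 209/46) → f = -3529/23
  (18/7, 653/21) → f = 928/21
  (512/19, 383/57) → f = -9986/57

The binding constraints are -10x - 3y = -119 and 3x + 3y = 101.
Solving simultaneously gives x = 18/7, y = 653/21.

x = 18/7, y = 653/21, maximum f = 928/21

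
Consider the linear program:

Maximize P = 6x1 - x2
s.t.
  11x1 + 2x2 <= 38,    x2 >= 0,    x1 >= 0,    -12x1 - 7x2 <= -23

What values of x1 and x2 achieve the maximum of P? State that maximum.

Corner points and P = 6x1 - x2:
  (38/11, 0) → P = 228/11
  (0, 19) → P = -19
  (23/12, 0) → P = 23/2
  (0, 23/7) → P = -23/7

At the optimal vertex, 11x1 + 2x2 = 38 and x2 = 0.
Solving simultaneously gives x1 = 38/11, x2 = 0.

x1 = 38/11, x2 = 0, maximum P = 228/11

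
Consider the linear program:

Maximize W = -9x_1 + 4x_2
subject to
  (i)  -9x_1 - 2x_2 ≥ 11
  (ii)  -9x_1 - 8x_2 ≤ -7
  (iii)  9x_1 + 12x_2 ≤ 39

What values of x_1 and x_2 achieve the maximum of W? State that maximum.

x_1 = -19/3, x_2 = 8, maximum W = 89

Feasible corners and W = -9x_1 + 4x_2:
  (-17/9, 3) → W = 29
  (-7/3, 5) → W = 41
  (-19/3, 8) → W = 89

The optimum lies where -9x_1 - 8x_2 = -7 and 9x_1 + 12x_2 = 39.
Solving simultaneously gives x_1 = -19/3, x_2 = 8.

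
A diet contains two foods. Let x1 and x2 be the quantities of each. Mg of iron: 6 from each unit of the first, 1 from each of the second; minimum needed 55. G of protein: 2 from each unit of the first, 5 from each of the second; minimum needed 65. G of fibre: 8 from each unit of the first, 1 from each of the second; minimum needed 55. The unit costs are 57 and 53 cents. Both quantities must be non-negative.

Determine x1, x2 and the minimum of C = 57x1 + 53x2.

Extreme points and C = 57x1 + 53x2:
  (0, 55) → C = 2915
  (65/2, 0) → C = 3705/2
  (15/2, 10) → C = 1915/2
The feasible region is unbounded (it extends along (0, 1), (1, 0)), but C strictly increases along every unbounded feasible direction, so there is no improving ray and the minimum is attained at a vertex.

At the optimal vertex, 6x1 + x2 = 55 and 2x1 + 5x2 = 65.
Solving simultaneously gives x1 = 15/2, x2 = 10.

x1 = 15/2, x2 = 10, minimum C = 1915/2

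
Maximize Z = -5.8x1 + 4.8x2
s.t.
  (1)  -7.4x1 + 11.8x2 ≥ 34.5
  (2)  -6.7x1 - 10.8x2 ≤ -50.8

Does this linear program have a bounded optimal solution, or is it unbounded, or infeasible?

unbounded

From the feasible point (11342/7949, 60707/15898), moving in the direction (-10.8, 6.7) keeps every constraint satisfied while Z increases without bound.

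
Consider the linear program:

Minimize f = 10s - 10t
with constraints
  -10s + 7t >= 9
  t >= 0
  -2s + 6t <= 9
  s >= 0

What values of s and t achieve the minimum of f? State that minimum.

s = 0, t = 3/2, minimum f = -15

Extreme points and f = 10s - 10t:
  (9/46, 36/23) → f = -315/23
  (0, 9/7) → f = -90/7
  (0, 3/2) → f = -15

At the optimal vertex, -2s + 6t = 9 and s = 0.
Solving simultaneously gives s = 0, t = 3/2.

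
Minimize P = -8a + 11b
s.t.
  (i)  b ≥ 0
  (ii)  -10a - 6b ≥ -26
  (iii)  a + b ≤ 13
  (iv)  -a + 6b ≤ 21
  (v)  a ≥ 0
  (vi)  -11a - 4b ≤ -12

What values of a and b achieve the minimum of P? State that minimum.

a = 13/5, b = 0, minimum P = -104/5

Vertices and P = -8a + 11b:
  (13/5, 0) → P = -104/5
  (12/11, 0) → P = -96/11
  (5/11, 118/33) → P = 1178/33
  (0, 7/2) → P = 77/2
  (0, 3) → P = 33

The optimum lies where b = 0 and -10a - 6b = -26.
Solving simultaneously gives a = 13/5, b = 0.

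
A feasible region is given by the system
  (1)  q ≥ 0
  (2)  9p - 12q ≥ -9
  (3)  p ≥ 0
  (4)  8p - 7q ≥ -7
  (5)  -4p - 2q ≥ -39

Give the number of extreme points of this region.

4

Intersecting each pair of boundary lines and keeping only the points that satisfy every inequality leaves:
  (0, 0)
  (39/4, 0)
  (0, 3/4)
  (75/11, 129/22)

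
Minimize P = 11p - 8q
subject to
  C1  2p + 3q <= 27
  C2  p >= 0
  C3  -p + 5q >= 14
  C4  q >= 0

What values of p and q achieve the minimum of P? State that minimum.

Extreme points and P = 11p - 8q:
  (0, 9) → P = -72
  (93/13, 55/13) → P = 583/13
  (0, 14/5) → P = -112/5

p = 0, q = 9, minimum P = -72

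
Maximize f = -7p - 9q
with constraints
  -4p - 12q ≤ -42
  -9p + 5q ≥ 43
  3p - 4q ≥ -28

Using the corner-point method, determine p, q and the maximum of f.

p = -42/13, q = 119/26, maximum f = -483/26

Corner points and f = -7p - 9q:
  (-153/64, 275/64) → f = -351/16
  (-42/13, 119/26) → f = -483/26
  (-32/21, 41/7) → f = -883/21

The optimum lies where -4p - 12q = -42 and 3p - 4q = -28.
Solving simultaneously gives p = -42/13, q = 119/26.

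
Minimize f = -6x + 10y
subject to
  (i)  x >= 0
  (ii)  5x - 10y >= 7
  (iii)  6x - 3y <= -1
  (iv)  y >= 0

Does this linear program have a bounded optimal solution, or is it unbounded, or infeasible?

infeasible

The boundaries x = 0 and 6x - 3y = -1 meet at (0, 1/3), but that point violates 5x - 10y ≥ 7. Every candidate vertex is excluded by some other constraint, so the feasible region is empty.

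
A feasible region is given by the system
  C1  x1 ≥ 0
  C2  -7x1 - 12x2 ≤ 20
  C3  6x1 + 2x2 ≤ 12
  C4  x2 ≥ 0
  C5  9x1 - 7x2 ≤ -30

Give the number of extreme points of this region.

3

The feasible vertices (each the meet of two boundaries and inside every other half-plane) are:
  (0, 6)
  (0, 30/7)
  (2/5, 24/5)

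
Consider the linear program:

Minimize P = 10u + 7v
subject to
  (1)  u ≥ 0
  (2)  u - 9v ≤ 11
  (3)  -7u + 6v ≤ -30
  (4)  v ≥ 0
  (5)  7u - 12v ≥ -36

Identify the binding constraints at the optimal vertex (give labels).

(3) and (4)

Corner points and P = 10u + 7v:
  (11, 0) → P = 110
  (30/7, 0) → P = 300/7
  (96/7, 11) → P = 1499/7
The feasible region is unbounded (it extends along (12, 7), (9, 1)), but P strictly increases along every unbounded feasible direction, so there is no improving ray and the minimum is attained at a vertex.

The minimum is at (30/7, 0). Substituting into each constraint, equality holds for (3) and (4); the remaining constraints have slack.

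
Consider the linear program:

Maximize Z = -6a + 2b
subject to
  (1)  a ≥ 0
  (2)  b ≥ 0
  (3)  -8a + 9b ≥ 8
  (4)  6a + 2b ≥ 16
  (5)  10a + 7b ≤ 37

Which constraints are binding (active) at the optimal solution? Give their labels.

(4) and (5)

Corner points and Z = -6a + 2b:
  (64/35, 88/35) → Z = -208/35
  (277/146, 188/73) → Z = -455/73
  (19/11, 31/11) → Z = -52/11

The maximum is at (19/11, 31/11). Substituting into each constraint, equality holds for (4) and (5); the remaining constraints have slack.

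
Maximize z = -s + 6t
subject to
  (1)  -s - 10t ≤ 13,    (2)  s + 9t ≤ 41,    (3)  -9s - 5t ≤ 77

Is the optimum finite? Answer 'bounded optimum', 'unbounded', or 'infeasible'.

bounded optimum

Extreme points and z = -s + 6t:
  (527, -54) → z = -851
  (-141/17, -8/17) → z = 93/17
  (-449/38, 223/38) → z = 1787/38
The feasible region has finitely many vertices and no improving ray; the maximum is 1787/38 at (-449/38, 223/38).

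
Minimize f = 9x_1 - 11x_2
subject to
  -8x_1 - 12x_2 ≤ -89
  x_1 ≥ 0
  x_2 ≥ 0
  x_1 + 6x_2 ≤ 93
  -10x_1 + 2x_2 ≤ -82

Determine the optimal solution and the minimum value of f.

x_1 = 339/31, x_2 = 424/31, minimum f = -1613/31

Corner points and f = 9x_1 - 11x_2:
  (89/8, 0) → f = 801/8
  (581/68, 117/68) → f = 1971/34
  (93, 0) → f = 837
  (339/31, 424/31) → f = -1613/31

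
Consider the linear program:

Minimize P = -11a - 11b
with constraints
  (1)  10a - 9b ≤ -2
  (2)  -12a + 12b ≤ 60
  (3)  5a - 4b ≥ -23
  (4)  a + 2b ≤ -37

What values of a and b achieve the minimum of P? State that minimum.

Extreme points and P = -11a - 11b:
  (-199/5, -44) → P = 4609/5
  (-337/29, -368/29) → P = 7755/29
  (-97/7, -81/7) → P = 1958/7

The optimum lies where 10a - 9b = -2 and a + 2b = -37.
Solving simultaneously gives a = -337/29, b = -368/29.

a = -337/29, b = -368/29, minimum P = 7755/29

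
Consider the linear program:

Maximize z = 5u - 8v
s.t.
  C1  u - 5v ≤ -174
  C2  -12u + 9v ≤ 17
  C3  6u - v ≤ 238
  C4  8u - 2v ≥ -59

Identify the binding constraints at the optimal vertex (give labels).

C1 and C3

Feasible corners and z = 5u - 8v:
  (1481/51, 2071/51) → z = -539/3
  (1364/29, 1282/29) → z = -3436/29
  (2159/42, 493/7) → z = -12869/42

The maximum is at (1364/29, 1282/29). Substituting into each constraint, equality holds for C1 and C3; the remaining constraints have slack.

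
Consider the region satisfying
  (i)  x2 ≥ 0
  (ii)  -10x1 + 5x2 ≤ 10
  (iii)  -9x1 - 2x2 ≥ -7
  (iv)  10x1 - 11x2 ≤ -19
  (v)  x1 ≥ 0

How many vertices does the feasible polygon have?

4

Of the 10 pairwise boundary intersections, those satisfying every inequality are:
  (3/13, 32/13)
  (0, 2)
  (39/119, 241/119)
  (0, 19/11)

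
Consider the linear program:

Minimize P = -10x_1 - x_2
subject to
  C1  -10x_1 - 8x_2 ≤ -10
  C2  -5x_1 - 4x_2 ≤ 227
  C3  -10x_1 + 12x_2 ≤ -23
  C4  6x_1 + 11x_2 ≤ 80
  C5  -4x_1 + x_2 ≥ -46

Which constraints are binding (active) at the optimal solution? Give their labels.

Corner points and P = -10x_1 - x_2:
  (38/25, -13/20) → P = -291/20
  (9, -10) → P = -80
  (1213/182, 331/91) → P = -492/7
  (293/25, 22/25) → P = -2952/25

The minimum is at (293/25, 22/25). Substituting into each constraint, equality holds for C4 and C5; the remaining constraints have slack.

C4 and C5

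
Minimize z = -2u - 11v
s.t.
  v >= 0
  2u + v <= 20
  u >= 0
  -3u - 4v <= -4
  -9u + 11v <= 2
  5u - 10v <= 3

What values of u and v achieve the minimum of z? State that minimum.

u = 218/31, v = 184/31, minimum z = -2460/31

Extreme points and z = -2u - 11v:
  (218/31, 184/31) → z = -2460/31
  (203/25, 94/25) → z = -288/5
  (12/23, 14/23) → z = -178/23
  (26/25, 11/50) → z = -9/2

At the optimal vertex, 2u + v = 20 and -9u + 11v = 2.
Solving simultaneously gives u = 218/31, v = 184/31.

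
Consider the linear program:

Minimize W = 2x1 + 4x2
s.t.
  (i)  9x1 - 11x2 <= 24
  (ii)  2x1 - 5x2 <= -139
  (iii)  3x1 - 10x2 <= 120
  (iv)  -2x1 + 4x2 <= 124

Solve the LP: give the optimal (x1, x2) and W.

x1 = -32, x2 = 15, minimum W = -4

Feasible corners and W = 2x1 + 4x2:
  (1649/23, 1299/23) → W = 8494/23
  (730/7, 582/7) → W = 3788/7
  (-32, 15) → W = -4

The binding constraints are 2x1 - 5x2 = -139 and -2x1 + 4x2 = 124.
Solving simultaneously gives x1 = -32, x2 = 15.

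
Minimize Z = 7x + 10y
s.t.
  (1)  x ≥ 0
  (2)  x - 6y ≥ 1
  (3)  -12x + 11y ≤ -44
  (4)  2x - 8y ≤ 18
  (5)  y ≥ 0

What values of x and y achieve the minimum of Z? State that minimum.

x = 11/3, y = 0, minimum Z = 77/3

Vertices and Z = 7x + 10y:
  (253/61, 32/61) → Z = 2091/61
  (25, 4) → Z = 215
  (11/3, 0) → Z = 77/3
  (9, 0) → Z = 63

The optimum lies where -12x + 11y = -44 and y = 0.
Solving simultaneously gives x = 11/3, y = 0.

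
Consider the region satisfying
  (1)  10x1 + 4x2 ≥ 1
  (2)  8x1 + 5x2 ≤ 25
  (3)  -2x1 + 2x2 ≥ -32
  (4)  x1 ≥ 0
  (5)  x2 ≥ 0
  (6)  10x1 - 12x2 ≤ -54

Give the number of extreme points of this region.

Pairwise boundary intersections that survive every other constraint:
  (0, 5)
  (15/73, 341/73)
  (0, 9/2)

3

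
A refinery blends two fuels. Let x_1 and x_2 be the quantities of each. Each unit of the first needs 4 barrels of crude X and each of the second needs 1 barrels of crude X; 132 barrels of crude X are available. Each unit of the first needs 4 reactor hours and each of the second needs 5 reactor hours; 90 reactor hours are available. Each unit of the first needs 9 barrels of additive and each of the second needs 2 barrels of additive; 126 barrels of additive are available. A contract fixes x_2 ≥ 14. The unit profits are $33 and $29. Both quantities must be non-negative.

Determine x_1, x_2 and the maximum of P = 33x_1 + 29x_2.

x_1 = 5, x_2 = 14, maximum P = 571

Vertices and P = 33x_1 + 29x_2:
  (0, 18) → P = 522
  (0, 14) → P = 406
  (5, 14) → P = 571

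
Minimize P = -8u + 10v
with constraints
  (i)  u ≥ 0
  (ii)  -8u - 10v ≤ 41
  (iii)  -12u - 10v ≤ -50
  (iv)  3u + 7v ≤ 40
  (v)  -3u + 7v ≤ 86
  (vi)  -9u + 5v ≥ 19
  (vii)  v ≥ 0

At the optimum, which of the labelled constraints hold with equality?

Vertices and P = -8u + 10v:
  (0, 5) → P = 50
  (0, 40/7) → P = 400/7
  (2/5, 113/25) → P = 42
  (67/78, 139/26) → P = 1817/39

The minimum is at (2/5, 113/25). Substituting into each constraint, equality holds for (iii) and (vi); the remaining constraints have slack.

(iii) and (vi)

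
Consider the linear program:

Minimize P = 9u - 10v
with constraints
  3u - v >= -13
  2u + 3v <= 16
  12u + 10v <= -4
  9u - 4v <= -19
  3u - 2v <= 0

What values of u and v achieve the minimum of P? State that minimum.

Extreme points and P = 9u - 10v:
  (-67/21, 24/7) → P = -63
  (-26/3, -13) → P = 52
  (-103/69, 32/23) → P = -629/23
  (-19/3, -19/2) → P = 38

u = -67/21, v = 24/7, minimum P = -63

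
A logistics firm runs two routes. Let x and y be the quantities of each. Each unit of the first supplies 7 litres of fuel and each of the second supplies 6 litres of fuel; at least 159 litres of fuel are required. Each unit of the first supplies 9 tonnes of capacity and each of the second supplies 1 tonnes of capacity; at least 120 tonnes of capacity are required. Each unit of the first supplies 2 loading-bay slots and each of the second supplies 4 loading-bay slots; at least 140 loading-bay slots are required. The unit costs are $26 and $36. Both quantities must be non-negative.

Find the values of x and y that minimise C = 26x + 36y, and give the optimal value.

x = 10, y = 30, minimum C = 1340

The feasible region is unbounded (it extends along (0, 1), (1, 0)), but C strictly increases along every unbounded feasible direction, so there is no improving ray and the minimum is attained at a vertex.

At the optimal vertex, 9x + y = 120 and 2x + 4y = 140.
Solving simultaneously gives x = 10, y = 30.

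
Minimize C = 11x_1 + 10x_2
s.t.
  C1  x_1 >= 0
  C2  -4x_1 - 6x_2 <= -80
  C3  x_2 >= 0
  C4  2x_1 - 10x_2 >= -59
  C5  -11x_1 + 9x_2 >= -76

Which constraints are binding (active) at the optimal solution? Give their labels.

C2 and C4

Extreme points and C = 11x_1 + 10x_2:
  (223/26, 99/13) → C = 341/2
  (196/17, 96/17) → C = 3116/17
  (1291/92, 801/92) → C = 22211/92

The minimum is at (223/26, 99/13). Substituting into each constraint, equality holds for C2 and C4; the remaining constraints have slack.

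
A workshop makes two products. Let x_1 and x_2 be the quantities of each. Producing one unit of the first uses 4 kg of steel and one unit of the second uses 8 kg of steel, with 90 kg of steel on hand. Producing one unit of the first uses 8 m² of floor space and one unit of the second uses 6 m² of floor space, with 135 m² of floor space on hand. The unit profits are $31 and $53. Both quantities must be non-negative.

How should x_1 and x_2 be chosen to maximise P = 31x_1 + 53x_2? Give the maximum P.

x_1 = 27/2, x_2 = 9/2, maximum P = 657

Vertices and P = 31x_1 + 53x_2:
  (0, 0) → P = 0
  (0, 45/4) → P = 2385/4
  (135/8, 0) → P = 4185/8
  (27/2, 9/2) → P = 657

At the optimal vertex, 4x_1 + 8x_2 = 90 and 8x_1 + 6x_2 = 135.
Solving simultaneously gives x_1 = 27/2, x_2 = 9/2.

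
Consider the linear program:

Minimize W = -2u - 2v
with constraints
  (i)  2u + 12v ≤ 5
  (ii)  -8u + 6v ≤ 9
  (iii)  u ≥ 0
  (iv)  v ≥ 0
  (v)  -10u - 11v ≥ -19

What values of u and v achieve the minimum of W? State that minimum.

Corner points and W = -2u - 2v:
  (0, 5/12) → W = -5/6
  (173/98, 6/49) → W = -185/49
  (0, 0) → W = 0
  (19/10, 0) → W = -19/5

The optimum lies where v = 0 and -10u - 11v = -19.
Solving simultaneously gives u = 19/10, v = 0.

u = 19/10, v = 0, minimum W = -19/5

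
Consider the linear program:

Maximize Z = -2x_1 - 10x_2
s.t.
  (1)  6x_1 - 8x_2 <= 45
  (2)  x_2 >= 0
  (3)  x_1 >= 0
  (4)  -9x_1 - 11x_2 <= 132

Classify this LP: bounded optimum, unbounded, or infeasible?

bounded optimum

Feasible corners and Z = -2x_1 - 10x_2:
  (15/2, 0) → Z = -15
  (0, 0) → Z = 0
The feasible region has finitely many vertices and no improving ray; the maximum is 0 at (0, 0).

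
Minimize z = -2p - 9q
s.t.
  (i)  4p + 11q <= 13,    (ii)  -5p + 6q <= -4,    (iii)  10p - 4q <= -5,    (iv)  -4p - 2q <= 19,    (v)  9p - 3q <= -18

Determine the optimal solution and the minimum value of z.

p = -40/13, q = -42/13, minimum z = 458/13

Extreme points and z = -2p - 9q:
  (-53/17, -111/34) → z = 1211/34
  (-40/13, -42/13) → z = 458/13
  (-31/10, -33/10) → z = 359/10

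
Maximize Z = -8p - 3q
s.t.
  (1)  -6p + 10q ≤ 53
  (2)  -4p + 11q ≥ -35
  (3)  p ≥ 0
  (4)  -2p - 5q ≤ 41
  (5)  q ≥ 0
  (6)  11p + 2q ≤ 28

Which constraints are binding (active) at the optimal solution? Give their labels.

(3) and (5)

Feasible corners and Z = -8p - 3q:
  (0, 53/10) → Z = -159/10
  (87/61, 751/122) → Z = -3645/122
  (0, 0) → Z = 0
  (28/11, 0) → Z = -224/11

The maximum is at (0, 0). Substituting into each constraint, equality holds for (3) and (5); the remaining constraints have slack.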